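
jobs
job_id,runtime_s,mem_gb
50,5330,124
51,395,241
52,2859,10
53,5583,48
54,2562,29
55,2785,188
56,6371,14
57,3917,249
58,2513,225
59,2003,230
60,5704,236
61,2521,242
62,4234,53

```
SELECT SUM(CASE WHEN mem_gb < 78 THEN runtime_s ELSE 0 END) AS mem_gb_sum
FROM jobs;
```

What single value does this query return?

job_id=50: ✗
job_id=51: ✗
job_id=52: ✓ → 2859
job_id=53: ✓ → 5583
job_id=54: ✓ → 2562
job_id=55: ✗
job_id=56: ✓ → 6371
job_id=57: ✗
job_id=58: ✗
job_id=59: ✗
job_id=60: ✗
job_id=61: ✗
job_id=62: ✓ → 4234
mem_gb_sum = 2859 + 5583 + 2562 + 6371 + 4234 = 21609

21609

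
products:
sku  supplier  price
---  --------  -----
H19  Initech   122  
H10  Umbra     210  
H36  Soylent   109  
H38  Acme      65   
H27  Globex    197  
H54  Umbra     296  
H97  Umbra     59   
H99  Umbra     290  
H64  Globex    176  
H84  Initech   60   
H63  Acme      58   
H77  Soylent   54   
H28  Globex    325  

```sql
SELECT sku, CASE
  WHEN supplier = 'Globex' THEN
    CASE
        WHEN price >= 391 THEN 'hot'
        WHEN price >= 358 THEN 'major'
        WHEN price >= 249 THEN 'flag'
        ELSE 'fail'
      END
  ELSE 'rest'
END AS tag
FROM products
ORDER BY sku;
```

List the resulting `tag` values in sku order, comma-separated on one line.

sku=H10: supplier='Umbra' → outer ELSE → rest
sku=H19: supplier='Initech' → outer ELSE → rest
sku=H27: supplier='Globex' → inner[ELSE] → fail
sku=H28: supplier='Globex' → inner[price >= 249] → flag
sku=H36: supplier='Soylent' → outer ELSE → rest
sku=H38: supplier='Acme' → outer ELSE → rest
sku=H54: supplier='Umbra' → outer ELSE → rest
sku=H63: supplier='Acme' → outer ELSE → rest
sku=H64: supplier='Globex' → inner[ELSE] → fail
sku=H77: supplier='Soylent' → outer ELSE → rest
sku=H84: supplier='Initech' → outer ELSE → rest
sku=H97: supplier='Umbra' → outer ELSE → rest
sku=H99: supplier='Umbra' → outer ELSE → rest

rest, rest, fail, flag, rest, rest, rest, rest, fail, rest, rest, rest, rest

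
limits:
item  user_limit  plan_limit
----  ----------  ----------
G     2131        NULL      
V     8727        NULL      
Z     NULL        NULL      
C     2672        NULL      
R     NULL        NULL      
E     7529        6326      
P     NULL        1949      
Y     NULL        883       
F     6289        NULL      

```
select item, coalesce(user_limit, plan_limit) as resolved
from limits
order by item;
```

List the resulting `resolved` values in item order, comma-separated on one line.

item=C: user_limit=2672 → 2672
item=E: user_limit=7529 → 7529
item=F: user_limit=6289 → 6289
item=G: user_limit=2131 → 2131
item=P: user_limit=NULL, plan_limit=1949 → 1949
item=R: user_limit=NULL, plan_limit=NULL (all NULL) → NULL
item=V: user_limit=8727 → 8727
item=Y: user_limit=NULL, plan_limit=883 → 883
item=Z: user_limit=NULL, plan_limit=NULL (all NULL) → NULL

2672, 7529, 6289, 2131, 1949, NULL, 8727, 883, NULL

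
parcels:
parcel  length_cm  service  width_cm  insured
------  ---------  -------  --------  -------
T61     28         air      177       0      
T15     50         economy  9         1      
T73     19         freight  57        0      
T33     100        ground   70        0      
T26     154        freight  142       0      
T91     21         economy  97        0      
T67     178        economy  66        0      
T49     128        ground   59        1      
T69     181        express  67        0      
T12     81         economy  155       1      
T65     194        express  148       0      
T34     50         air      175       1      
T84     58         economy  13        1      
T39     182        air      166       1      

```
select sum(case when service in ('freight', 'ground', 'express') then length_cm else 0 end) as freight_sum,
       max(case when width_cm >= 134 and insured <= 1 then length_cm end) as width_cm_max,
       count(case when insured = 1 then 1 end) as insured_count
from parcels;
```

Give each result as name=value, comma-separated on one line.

freight_sum=776, width_cm_max=194, insured_count=6

[freight_sum: service in ('freight', 'ground', 'express')]
parcel=T61: ✗
parcel=T15: ✗
parcel=T73: ✓ → 19
parcel=T33: ✓ → 100
parcel=T26: ✓ → 154
parcel=T91: ✗
parcel=T67: ✗
parcel=T49: ✓ → 128
parcel=T69: ✓ → 181
parcel=T12: ✗
parcel=T65: ✓ → 194
parcel=T34: ✗
parcel=T84: ✗
parcel=T39: ✗
freight_sum = 19 + 100 + 154 + 128 + 181 + 194 = 776
—
[width_cm_max: width_cm >= 134 and insured <= 1]
parcel=T61: ✓ → 28
parcel=T15: ✗
parcel=T73: ✗
parcel=T33: ✗
parcel=T26: ✓ → 154
parcel=T91: ✗
parcel=T67: ✗
parcel=T49: ✗
parcel=T69: ✗
parcel=T12: ✓ → 81
parcel=T65: ✓ → 194
parcel=T34: ✓ → 50
parcel=T84: ✗
parcel=T39: ✓ → 182
width_cm_max = MAX(28, 154, 81, 194, 50, 182) = 194
—
[insured_count: insured = 1]
parcel=T61: ✗
parcel=T15: ✓ → 1
parcel=T73: ✗
parcel=T33: ✗
parcel=T26: ✗
parcel=T91: ✗
parcel=T67: ✗
parcel=T49: ✓ → 1
parcel=T69: ✗
parcel=T12: ✓ → 1
parcel=T65: ✗
parcel=T34: ✓ → 1
parcel=T84: ✓ → 1
parcel=T39: ✓ → 1
insured_count = COUNT(1, 1, 1, 1, 1, 1) = 6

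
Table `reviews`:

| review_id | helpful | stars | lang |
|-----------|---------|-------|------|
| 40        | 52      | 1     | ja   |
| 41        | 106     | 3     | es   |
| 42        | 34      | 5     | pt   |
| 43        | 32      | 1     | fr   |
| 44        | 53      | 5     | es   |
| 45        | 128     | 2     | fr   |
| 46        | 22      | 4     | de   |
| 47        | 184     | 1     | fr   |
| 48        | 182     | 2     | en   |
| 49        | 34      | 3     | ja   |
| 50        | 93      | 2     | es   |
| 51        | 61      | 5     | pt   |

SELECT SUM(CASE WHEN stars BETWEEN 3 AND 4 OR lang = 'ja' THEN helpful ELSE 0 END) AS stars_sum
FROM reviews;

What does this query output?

214

review_id=40: ✓ → 52
review_id=41: ✓ → 106
review_id=42: ✗
review_id=43: ✗
review_id=44: ✗
review_id=45: ✗
review_id=46: ✓ → 22
review_id=47: ✗
review_id=48: ✗
review_id=49: ✓ → 34
review_id=50: ✗
review_id=51: ✗
stars_sum = 52 + 106 + 22 + 34 = 214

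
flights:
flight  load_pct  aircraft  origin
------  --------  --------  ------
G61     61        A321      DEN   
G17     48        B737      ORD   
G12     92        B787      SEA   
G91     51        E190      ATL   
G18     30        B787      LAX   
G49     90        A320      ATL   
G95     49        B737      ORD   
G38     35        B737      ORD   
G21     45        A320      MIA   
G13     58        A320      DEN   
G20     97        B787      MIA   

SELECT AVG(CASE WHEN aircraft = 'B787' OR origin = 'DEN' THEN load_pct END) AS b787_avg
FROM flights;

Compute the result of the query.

flight=G61: ✓ → 61
flight=G17: ✗
flight=G12: ✓ → 92
flight=G91: ✗
flight=G18: ✓ → 30
flight=G49: ✗
flight=G95: ✗
flight=G38: ✗
flight=G21: ✗
flight=G13: ✓ → 58
flight=G20: ✓ → 97
b787_avg = (61 + 92 + 30 + 58 + 97) / 5 = 67.6

67.6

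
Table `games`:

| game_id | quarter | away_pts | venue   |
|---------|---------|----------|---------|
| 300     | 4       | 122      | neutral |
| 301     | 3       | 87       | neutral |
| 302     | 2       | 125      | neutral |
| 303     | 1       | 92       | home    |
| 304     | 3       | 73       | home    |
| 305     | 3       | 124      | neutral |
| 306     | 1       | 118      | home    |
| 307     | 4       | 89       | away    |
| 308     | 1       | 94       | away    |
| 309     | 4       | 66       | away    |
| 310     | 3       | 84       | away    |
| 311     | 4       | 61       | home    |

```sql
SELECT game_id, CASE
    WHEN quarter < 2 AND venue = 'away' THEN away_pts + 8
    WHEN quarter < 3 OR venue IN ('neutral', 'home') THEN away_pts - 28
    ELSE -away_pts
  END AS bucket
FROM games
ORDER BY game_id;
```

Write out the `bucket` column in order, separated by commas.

game_id=300: quarter < 3 OR venue IN ('neutral', 'home') → 94
game_id=301: quarter < 3 OR venue IN ('neutral', 'home') → 59
game_id=302: quarter < 3 OR venue IN ('neutral', 'home') → 97
game_id=303: quarter < 3 OR venue IN ('neutral', 'home') → 64
game_id=304: quarter < 3 OR venue IN ('neutral', 'home') → 45
game_id=305: quarter < 3 OR venue IN ('neutral', 'home') → 96
game_id=306: quarter < 3 OR venue IN ('neutral', 'home') → 90
game_id=307: ELSE → -89
game_id=308: quarter < 2 AND venue = 'away' → 102
game_id=309: ELSE → -66
game_id=310: ELSE → -84
game_id=311: quarter < 3 OR venue IN ('neutral', 'home') → 33

94, 59, 97, 64, 45, 96, 90, -89, 102, -66, -84, 33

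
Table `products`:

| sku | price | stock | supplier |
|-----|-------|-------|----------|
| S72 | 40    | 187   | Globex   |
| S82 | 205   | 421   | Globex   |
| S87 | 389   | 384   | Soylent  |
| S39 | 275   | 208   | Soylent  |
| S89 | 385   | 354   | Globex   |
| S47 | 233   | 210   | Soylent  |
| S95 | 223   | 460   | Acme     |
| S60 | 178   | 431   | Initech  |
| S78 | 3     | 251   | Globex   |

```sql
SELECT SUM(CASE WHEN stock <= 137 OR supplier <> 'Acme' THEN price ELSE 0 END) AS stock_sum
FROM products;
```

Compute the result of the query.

1708

sku=S72: ✓ → 40
sku=S82: ✓ → 205
sku=S87: ✓ → 389
sku=S39: ✓ → 275
sku=S89: ✓ → 385
sku=S47: ✓ → 233
sku=S95: ✗
sku=S60: ✓ → 178
sku=S78: ✓ → 3
stock_sum = 40 + 205 + 389 + 275 + 385 + 233 + 178 + 3 = 1708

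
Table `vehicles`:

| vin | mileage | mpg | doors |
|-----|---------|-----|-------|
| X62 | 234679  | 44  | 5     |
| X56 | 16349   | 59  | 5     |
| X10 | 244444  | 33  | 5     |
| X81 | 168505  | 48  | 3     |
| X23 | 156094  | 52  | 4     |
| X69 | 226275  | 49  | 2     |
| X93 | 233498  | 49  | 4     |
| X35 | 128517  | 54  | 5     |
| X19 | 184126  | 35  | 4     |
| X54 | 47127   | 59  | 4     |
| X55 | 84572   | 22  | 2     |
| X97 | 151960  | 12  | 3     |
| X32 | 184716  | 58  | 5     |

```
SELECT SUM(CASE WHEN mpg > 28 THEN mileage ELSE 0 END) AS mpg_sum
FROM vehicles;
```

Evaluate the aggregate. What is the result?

1824330

vin=X62: ✓ → 234679
vin=X56: ✓ → 16349
vin=X10: ✓ → 244444
vin=X81: ✓ → 168505
vin=X23: ✓ → 156094
vin=X69: ✓ → 226275
vin=X93: ✓ → 233498
vin=X35: ✓ → 128517
vin=X19: ✓ → 184126
vin=X54: ✓ → 47127
vin=X55: ✗
vin=X97: ✗
vin=X32: ✓ → 184716
mpg_sum = 234679 + 16349 + 244444 + 168505 + 156094 + 226275 + 233498 + 128517 + 184126 + 47127 + 184716 = 1824330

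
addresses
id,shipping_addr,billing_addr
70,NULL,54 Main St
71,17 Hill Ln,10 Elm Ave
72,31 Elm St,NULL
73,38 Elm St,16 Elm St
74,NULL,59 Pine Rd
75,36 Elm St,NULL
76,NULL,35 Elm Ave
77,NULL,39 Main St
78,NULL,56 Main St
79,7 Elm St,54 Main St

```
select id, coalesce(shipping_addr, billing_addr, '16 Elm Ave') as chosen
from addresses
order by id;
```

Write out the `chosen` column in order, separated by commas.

54 Main St, 17 Hill Ln, 31 Elm St, 38 Elm St, 59 Pine Rd, 36 Elm St, 35 Elm Ave, 39 Main St, 56 Main St, 7 Elm St

id=70: shipping_addr=NULL, billing_addr=54 Main St → 54 Main St
id=71: shipping_addr=17 Hill Ln → 17 Hill Ln
id=72: shipping_addr=31 Elm St → 31 Elm St
id=73: shipping_addr=38 Elm St → 38 Elm St
id=74: shipping_addr=NULL, billing_addr=59 Pine Rd → 59 Pine Rd
id=75: shipping_addr=36 Elm St → 36 Elm St
id=76: shipping_addr=NULL, billing_addr=35 Elm Ave → 35 Elm Ave
id=77: shipping_addr=NULL, billing_addr=39 Main St → 39 Main St
id=78: shipping_addr=NULL, billing_addr=56 Main St → 56 Main St
id=79: shipping_addr=7 Elm St → 7 Elm St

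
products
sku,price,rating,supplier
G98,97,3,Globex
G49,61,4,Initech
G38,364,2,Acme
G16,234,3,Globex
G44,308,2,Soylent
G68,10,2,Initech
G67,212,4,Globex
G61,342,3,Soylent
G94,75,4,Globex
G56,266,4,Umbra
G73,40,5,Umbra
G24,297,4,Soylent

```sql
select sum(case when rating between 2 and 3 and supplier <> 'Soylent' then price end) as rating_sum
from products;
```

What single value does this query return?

sku=G98: ✓ → 97
sku=G49: ✗
sku=G38: ✓ → 364
sku=G16: ✓ → 234
sku=G44: ✗
sku=G68: ✓ → 10
sku=G67: ✗
sku=G61: ✗
sku=G94: ✗
sku=G56: ✗
sku=G73: ✗
sku=G24: ✗
rating_sum = 97 + 364 + 234 + 10 = 705

705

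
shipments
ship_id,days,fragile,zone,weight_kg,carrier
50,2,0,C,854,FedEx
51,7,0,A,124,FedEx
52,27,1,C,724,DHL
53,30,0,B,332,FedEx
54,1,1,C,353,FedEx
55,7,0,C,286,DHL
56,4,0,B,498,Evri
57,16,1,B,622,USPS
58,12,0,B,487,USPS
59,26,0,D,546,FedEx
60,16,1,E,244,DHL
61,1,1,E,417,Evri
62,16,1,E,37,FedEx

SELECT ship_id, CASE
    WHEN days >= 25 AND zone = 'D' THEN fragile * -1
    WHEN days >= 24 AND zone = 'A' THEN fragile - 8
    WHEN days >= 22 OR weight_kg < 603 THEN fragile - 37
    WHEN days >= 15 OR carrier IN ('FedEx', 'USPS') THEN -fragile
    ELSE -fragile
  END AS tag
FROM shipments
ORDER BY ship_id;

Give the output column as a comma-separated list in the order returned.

0, -37, -36, -37, -36, -37, -37, -1, -37, 0, -36, -36, -36

ship_id=50: days >= 15 OR carrier IN ('FedEx', 'USPS') → 0
ship_id=51: days >= 22 OR weight_kg < 603 → -37
ship_id=52: days >= 22 OR weight_kg < 603 → -36
ship_id=53: days >= 22 OR weight_kg < 603 → -37
ship_id=54: days >= 22 OR weight_kg < 603 → -36
ship_id=55: days >= 22 OR weight_kg < 603 → -37
ship_id=56: days >= 22 OR weight_kg < 603 → -37
ship_id=57: days >= 15 OR carrier IN ('FedEx', 'USPS') → -1
ship_id=58: days >= 22 OR weight_kg < 603 → -37
ship_id=59: days >= 25 AND zone = 'D' → 0
ship_id=60: days >= 22 OR weight_kg < 603 → -36
ship_id=61: days >= 22 OR weight_kg < 603 → -36
ship_id=62: days >= 22 OR weight_kg < 603 → -36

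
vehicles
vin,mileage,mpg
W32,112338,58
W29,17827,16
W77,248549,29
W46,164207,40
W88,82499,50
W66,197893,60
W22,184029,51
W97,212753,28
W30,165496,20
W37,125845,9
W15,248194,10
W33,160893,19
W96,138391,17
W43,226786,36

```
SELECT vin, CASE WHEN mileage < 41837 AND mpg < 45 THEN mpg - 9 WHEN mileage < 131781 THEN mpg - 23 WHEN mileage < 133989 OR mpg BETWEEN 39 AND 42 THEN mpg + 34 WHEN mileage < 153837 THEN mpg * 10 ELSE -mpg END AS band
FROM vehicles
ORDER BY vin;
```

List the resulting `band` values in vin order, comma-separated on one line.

-10, -51, 7, -20, 35, -19, -14, -36, 74, -60, -29, 27, 170, -28

vin=W15: ELSE → -10
vin=W22: ELSE → -51
vin=W29: mileage < 41837 AND mpg < 45 → 7
vin=W30: ELSE → -20
vin=W32: mileage < 131781 → 35
vin=W33: ELSE → -19
vin=W37: mileage < 131781 → -14
vin=W43: ELSE → -36
vin=W46: mileage < 133989 OR mpg BETWEEN 39 AND 42 → 74
vin=W66: ELSE → -60
vin=W77: ELSE → -29
vin=W88: mileage < 131781 → 27
vin=W96: mileage < 153837 → 170
vin=W97: ELSE → -28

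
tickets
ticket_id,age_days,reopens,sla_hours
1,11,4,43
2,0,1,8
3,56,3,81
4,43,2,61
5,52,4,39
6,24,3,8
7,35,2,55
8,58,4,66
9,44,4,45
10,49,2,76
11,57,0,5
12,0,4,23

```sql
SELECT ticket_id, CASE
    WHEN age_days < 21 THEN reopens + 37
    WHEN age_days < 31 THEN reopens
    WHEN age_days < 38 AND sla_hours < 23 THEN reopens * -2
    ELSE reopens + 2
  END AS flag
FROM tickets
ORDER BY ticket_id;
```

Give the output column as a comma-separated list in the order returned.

ticket_id=1: age_days < 21 → 41
ticket_id=2: age_days < 21 → 38
ticket_id=3: ELSE → 5
ticket_id=4: ELSE → 4
ticket_id=5: ELSE → 6
ticket_id=6: age_days < 31 → 3
ticket_id=7: ELSE → 4
ticket_id=8: ELSE → 6
ticket_id=9: ELSE → 6
ticket_id=10: ELSE → 4
ticket_id=11: ELSE → 2
ticket_id=12: age_days < 21 → 41

41, 38, 5, 4, 6, 3, 4, 6, 6, 4, 2, 41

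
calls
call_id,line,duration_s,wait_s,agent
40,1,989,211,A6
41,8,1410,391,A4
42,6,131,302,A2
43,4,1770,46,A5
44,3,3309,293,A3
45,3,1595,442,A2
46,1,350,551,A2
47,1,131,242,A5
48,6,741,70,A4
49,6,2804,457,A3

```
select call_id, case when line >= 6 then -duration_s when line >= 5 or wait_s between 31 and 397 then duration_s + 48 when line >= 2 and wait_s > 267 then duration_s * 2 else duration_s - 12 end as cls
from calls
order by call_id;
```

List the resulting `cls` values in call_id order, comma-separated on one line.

1037, -1410, -131, 1818, 3357, 3190, 338, 179, -741, -2804

call_id=40: line >= 5 or wait_s between 31 and 397 → 1037
call_id=41: line >= 6 → -1410
call_id=42: line >= 6 → -131
call_id=43: line >= 5 or wait_s between 31 and 397 → 1818
call_id=44: line >= 5 or wait_s between 31 and 397 → 3357
call_id=45: line >= 2 and wait_s > 267 → 3190
call_id=46: ELSE → 338
call_id=47: line >= 5 or wait_s between 31 and 397 → 179
call_id=48: line >= 6 → -741
call_id=49: line >= 6 → -2804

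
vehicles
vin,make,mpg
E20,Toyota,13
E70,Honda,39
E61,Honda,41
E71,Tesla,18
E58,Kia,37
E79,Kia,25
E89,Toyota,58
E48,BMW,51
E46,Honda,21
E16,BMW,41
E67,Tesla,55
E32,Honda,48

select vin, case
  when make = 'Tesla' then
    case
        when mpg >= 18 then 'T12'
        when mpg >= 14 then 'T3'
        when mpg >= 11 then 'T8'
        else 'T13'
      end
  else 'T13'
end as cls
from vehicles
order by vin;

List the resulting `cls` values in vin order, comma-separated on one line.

T13, T13, T13, T13, T13, T13, T13, T12, T13, T12, T13, T13

vin=E16: make='BMW' → outer ELSE → T13
vin=E20: make='Toyota' → outer ELSE → T13
vin=E32: make='Honda' → outer ELSE → T13
vin=E46: make='Honda' → outer ELSE → T13
vin=E48: make='BMW' → outer ELSE → T13
vin=E58: make='Kia' → outer ELSE → T13
vin=E61: make='Honda' → outer ELSE → T13
vin=E67: make='Tesla' → inner[mpg >= 18] → T12
vin=E70: make='Honda' → outer ELSE → T13
vin=E71: make='Tesla' → inner[mpg >= 18] → T12
vin=E79: make='Kia' → outer ELSE → T13
vin=E89: make='Toyota' → outer ELSE → T13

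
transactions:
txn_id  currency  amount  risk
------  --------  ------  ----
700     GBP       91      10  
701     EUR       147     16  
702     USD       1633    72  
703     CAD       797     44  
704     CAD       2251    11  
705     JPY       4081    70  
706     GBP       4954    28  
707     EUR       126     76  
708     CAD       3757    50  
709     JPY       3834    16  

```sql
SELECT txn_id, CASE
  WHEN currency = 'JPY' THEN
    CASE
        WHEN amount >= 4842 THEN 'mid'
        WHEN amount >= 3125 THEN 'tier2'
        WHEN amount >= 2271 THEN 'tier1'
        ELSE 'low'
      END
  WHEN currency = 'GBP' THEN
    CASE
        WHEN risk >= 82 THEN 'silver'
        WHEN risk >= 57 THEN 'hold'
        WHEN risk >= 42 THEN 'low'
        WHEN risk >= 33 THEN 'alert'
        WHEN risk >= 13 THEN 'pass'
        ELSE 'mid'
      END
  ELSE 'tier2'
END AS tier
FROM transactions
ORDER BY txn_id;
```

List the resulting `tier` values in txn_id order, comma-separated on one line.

txn_id=700: currency='GBP' → inner[ELSE] → mid
txn_id=701: currency='EUR' → outer ELSE → tier2
txn_id=702: currency='USD' → outer ELSE → tier2
txn_id=703: currency='CAD' → outer ELSE → tier2
txn_id=704: currency='CAD' → outer ELSE → tier2
txn_id=705: currency='JPY' → inner[amount >= 3125] → tier2
txn_id=706: currency='GBP' → inner[risk >= 13] → pass
txn_id=707: currency='EUR' → outer ELSE → tier2
txn_id=708: currency='CAD' → outer ELSE → tier2
txn_id=709: currency='JPY' → inner[amount >= 3125] → tier2

mid, tier2, tier2, tier2, tier2, tier2, pass, tier2, tier2, tier2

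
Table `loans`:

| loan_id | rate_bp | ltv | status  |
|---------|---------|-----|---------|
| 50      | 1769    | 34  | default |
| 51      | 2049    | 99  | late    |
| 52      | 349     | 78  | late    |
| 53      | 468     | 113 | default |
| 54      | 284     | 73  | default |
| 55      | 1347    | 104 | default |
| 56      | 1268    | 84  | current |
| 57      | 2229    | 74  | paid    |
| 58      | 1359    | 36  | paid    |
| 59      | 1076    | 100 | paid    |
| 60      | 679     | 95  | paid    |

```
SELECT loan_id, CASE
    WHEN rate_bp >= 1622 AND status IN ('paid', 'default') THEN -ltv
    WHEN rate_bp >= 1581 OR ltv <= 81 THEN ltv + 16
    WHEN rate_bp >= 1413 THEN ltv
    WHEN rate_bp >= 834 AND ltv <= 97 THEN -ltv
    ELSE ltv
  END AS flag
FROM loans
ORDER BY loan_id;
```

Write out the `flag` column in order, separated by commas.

loan_id=50: rate_bp >= 1622 AND status IN ('paid', 'default') → -34
loan_id=51: rate_bp >= 1581 OR ltv <= 81 → 115
loan_id=52: rate_bp >= 1581 OR ltv <= 81 → 94
loan_id=53: ELSE → 113
loan_id=54: rate_bp >= 1581 OR ltv <= 81 → 89
loan_id=55: ELSE → 104
loan_id=56: rate_bp >= 834 AND ltv <= 97 → -84
loan_id=57: rate_bp >= 1622 AND status IN ('paid', 'default') → -74
loan_id=58: rate_bp >= 1581 OR ltv <= 81 → 52
loan_id=59: ELSE → 100
loan_id=60: ELSE → 95

-34, 115, 94, 113, 89, 104, -84, -74, 52, 100, 95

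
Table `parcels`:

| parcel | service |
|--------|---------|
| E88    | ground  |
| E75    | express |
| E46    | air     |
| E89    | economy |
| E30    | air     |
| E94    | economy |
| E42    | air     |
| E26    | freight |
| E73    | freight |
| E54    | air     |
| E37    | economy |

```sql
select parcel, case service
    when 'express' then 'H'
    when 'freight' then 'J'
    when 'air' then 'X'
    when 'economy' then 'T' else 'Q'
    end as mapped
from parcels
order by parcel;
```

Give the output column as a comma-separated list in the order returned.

J, X, T, X, X, X, J, H, Q, T, T

parcel=E26: service='freight' → J
parcel=E30: service='air' → X
parcel=E37: service='economy' → T
parcel=E42: service='air' → X
parcel=E46: service='air' → X
parcel=E54: service='air' → X
parcel=E73: service='freight' → J
parcel=E75: service='express' → H
parcel=E88: ELSE → Q
parcel=E89: service='economy' → T
parcel=E94: service='economy' → T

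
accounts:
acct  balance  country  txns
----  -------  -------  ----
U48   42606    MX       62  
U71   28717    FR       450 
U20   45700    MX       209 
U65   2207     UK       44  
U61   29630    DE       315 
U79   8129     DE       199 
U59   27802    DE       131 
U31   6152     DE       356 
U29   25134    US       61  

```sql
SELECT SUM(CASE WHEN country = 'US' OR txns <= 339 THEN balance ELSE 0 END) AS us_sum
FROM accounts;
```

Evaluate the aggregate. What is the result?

acct=U48: ✓ → 42606
acct=U71: ✗
acct=U20: ✓ → 45700
acct=U65: ✓ → 2207
acct=U61: ✓ → 29630
acct=U79: ✓ → 8129
acct=U59: ✓ → 27802
acct=U31: ✗
acct=U29: ✓ → 25134
us_sum = 42606 + 45700 + 2207 + 29630 + 8129 + 27802 + 25134 = 181208

181208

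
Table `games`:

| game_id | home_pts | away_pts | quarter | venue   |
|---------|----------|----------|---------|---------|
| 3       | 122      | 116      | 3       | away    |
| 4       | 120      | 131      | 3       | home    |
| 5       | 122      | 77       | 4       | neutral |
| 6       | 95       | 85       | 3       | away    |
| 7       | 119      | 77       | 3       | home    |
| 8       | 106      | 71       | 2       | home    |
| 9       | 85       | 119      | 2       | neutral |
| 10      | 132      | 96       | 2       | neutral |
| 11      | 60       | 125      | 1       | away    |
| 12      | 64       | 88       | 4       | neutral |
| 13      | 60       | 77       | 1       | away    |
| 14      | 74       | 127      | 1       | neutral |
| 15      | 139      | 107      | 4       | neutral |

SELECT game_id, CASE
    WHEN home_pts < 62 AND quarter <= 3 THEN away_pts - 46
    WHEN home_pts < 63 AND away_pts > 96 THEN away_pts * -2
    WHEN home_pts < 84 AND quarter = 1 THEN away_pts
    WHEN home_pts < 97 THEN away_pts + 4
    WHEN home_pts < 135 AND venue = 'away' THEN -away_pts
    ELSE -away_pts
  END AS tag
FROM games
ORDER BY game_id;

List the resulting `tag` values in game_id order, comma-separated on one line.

-116, -131, -77, 89, -77, -71, 123, -96, 79, 92, 31, 127, -107

game_id=3: home_pts < 135 AND venue = 'away' → -116
game_id=4: ELSE → -131
game_id=5: ELSE → -77
game_id=6: home_pts < 97 → 89
game_id=7: ELSE → -77
game_id=8: ELSE → -71
game_id=9: home_pts < 97 → 123
game_id=10: ELSE → -96
game_id=11: home_pts < 62 AND quarter <= 3 → 79
game_id=12: home_pts < 97 → 92
game_id=13: home_pts < 62 AND quarter <= 3 → 31
game_id=14: home_pts < 84 AND quarter = 1 → 127
game_id=15: ELSE → -107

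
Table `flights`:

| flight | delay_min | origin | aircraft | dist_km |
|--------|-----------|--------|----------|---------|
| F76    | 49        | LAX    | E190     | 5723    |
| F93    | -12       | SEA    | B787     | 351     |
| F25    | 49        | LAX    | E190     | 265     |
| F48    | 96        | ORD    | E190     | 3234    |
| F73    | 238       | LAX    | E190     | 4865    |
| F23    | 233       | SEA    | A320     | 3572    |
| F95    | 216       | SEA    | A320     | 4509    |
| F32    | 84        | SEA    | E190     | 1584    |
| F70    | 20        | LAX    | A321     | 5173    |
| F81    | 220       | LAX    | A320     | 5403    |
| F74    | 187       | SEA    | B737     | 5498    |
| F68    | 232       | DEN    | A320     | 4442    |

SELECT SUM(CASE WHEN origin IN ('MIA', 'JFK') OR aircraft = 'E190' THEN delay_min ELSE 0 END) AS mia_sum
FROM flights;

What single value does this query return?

516

flight=F76: ✓ → 49
flight=F93: ✗
flight=F25: ✓ → 49
flight=F48: ✓ → 96
flight=F73: ✓ → 238
flight=F23: ✗
flight=F95: ✗
flight=F32: ✓ → 84
flight=F70: ✗
flight=F81: ✗
flight=F74: ✗
flight=F68: ✗
mia_sum = 49 + 49 + 96 + 238 + 84 = 516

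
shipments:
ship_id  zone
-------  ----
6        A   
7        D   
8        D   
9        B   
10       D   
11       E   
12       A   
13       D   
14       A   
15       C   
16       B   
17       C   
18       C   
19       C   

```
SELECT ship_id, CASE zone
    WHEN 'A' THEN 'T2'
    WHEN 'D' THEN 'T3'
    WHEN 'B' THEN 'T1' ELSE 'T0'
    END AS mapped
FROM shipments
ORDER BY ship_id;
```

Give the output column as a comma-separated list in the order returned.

T2, T3, T3, T1, T3, T0, T2, T3, T2, T0, T1, T0, T0, T0

ship_id=6: zone='A' → T2
ship_id=7: zone='D' → T3
ship_id=8: zone='D' → T3
ship_id=9: zone='B' → T1
ship_id=10: zone='D' → T3
ship_id=11: ELSE → T0
ship_id=12: zone='A' → T2
ship_id=13: zone='D' → T3
ship_id=14: zone='A' → T2
ship_id=15: ELSE → T0
ship_id=16: zone='B' → T1
ship_id=17: ELSE → T0
ship_id=18: ELSE → T0
ship_id=19: ELSE → T0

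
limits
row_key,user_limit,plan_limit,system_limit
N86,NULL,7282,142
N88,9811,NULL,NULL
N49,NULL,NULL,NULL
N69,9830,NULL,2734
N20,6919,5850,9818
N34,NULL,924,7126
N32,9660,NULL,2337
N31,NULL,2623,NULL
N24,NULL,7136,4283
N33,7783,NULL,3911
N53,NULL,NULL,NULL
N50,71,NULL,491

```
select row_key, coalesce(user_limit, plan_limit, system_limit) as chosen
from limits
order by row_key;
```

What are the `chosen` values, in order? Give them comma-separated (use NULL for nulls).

row_key=N20: user_limit=6919 → 6919
row_key=N24: user_limit=NULL, plan_limit=7136 → 7136
row_key=N31: user_limit=NULL, plan_limit=2623 → 2623
row_key=N32: user_limit=9660 → 9660
row_key=N33: user_limit=7783 → 7783
row_key=N34: user_limit=NULL, plan_limit=924 → 924
row_key=N49: user_limit=NULL, plan_limit=NULL, system_limit=NULL (all NULL) → NULL
row_key=N50: user_limit=71 → 71
row_key=N53: user_limit=NULL, plan_limit=NULL, system_limit=NULL (all NULL) → NULL
row_key=N69: user_limit=9830 → 9830
row_key=N86: user_limit=NULL, plan_limit=7282 → 7282
row_key=N88: user_limit=9811 → 9811

6919, 7136, 2623, 9660, 7783, 924, NULL, 71, NULL, 9830, 7282, 9811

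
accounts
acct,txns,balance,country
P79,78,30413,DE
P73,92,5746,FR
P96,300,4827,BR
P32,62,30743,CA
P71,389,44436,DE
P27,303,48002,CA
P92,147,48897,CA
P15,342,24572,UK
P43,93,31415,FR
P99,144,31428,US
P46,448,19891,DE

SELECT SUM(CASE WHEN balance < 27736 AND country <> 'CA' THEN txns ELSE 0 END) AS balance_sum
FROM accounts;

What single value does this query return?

1182

acct=P79: ✗
acct=P73: ✓ → 92
acct=P96: ✓ → 300
acct=P32: ✗
acct=P71: ✗
acct=P27: ✗
acct=P92: ✗
acct=P15: ✓ → 342
acct=P43: ✗
acct=P99: ✗
acct=P46: ✓ → 448
balance_sum = 92 + 300 + 342 + 448 = 1182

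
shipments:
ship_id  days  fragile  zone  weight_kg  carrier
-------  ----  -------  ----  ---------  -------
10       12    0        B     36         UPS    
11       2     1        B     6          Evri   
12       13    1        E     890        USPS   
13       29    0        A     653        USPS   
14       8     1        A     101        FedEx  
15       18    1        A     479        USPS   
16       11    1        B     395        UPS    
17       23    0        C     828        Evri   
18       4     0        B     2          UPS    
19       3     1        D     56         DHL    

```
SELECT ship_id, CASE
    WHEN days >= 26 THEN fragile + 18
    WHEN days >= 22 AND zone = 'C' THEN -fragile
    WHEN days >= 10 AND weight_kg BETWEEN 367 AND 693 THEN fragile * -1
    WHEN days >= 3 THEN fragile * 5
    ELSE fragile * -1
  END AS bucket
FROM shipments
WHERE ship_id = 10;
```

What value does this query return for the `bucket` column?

ship_id = 10: days=12, fragile=0, zone=B, weight_kg=36, carrier=UPS.
days >= 26 → false
days >= 22 AND zone = 'C' → false
days >= 10 AND weight_kg BETWEEN 367 AND 693 → false
days >= 3 → true → 0

0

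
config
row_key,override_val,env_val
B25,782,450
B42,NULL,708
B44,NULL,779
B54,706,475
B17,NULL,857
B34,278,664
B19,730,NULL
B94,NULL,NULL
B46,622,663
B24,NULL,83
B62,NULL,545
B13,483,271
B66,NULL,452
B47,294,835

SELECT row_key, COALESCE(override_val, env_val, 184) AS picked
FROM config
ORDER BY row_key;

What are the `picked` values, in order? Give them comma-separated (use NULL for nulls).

483, 857, 730, 83, 782, 278, 708, 779, 622, 294, 706, 545, 452, 184

row_key=B13: override_val=483 → 483
row_key=B17: override_val=NULL, env_val=857 → 857
row_key=B19: override_val=730 → 730
row_key=B24: override_val=NULL, env_val=83 → 83
row_key=B25: override_val=782 → 782
row_key=B34: override_val=278 → 278
row_key=B42: override_val=NULL, env_val=708 → 708
row_key=B44: override_val=NULL, env_val=779 → 779
row_key=B46: override_val=622 → 622
row_key=B47: override_val=294 → 294
row_key=B54: override_val=706 → 706
row_key=B62: override_val=NULL, env_val=545 → 545
row_key=B66: override_val=NULL, env_val=452 → 452
row_key=B94: override_val=NULL, env_val=NULL, → literal 184 → 184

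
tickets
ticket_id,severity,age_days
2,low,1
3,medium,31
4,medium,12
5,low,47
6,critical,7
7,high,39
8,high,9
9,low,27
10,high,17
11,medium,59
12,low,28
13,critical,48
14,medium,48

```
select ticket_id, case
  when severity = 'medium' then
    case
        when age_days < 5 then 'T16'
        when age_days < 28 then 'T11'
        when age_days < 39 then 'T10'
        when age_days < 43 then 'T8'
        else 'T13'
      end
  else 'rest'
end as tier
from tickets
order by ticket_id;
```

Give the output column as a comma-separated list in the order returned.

ticket_id=2: severity='low' → outer ELSE → rest
ticket_id=3: severity='medium' → inner[age_days < 39] → T10
ticket_id=4: severity='medium' → inner[age_days < 28] → T11
ticket_id=5: severity='low' → outer ELSE → rest
ticket_id=6: severity='critical' → outer ELSE → rest
ticket_id=7: severity='high' → outer ELSE → rest
ticket_id=8: severity='high' → outer ELSE → rest
ticket_id=9: severity='low' → outer ELSE → rest
ticket_id=10: severity='high' → outer ELSE → rest
ticket_id=11: severity='medium' → inner[ELSE] → T13
ticket_id=12: severity='low' → outer ELSE → rest
ticket_id=13: severity='critical' → outer ELSE → rest
ticket_id=14: severity='medium' → inner[ELSE] → T13

rest, T10, T11, rest, rest, rest, rest, rest, rest, T13, rest, rest, T13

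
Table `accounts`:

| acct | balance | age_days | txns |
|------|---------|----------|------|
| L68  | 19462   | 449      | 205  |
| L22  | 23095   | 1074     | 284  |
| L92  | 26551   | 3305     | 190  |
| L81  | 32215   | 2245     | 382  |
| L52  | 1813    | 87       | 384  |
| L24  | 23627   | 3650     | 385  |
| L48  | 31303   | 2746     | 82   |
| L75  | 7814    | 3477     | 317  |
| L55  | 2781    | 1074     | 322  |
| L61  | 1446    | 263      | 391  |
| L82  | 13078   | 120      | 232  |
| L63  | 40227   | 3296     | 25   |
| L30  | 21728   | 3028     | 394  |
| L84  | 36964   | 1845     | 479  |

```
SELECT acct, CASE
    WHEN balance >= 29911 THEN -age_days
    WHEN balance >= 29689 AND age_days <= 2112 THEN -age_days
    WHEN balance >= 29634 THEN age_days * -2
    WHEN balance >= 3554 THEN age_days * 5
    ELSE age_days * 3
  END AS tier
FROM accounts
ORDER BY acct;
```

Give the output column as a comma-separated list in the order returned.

5370, 18250, 15140, -2746, 261, 3222, 789, -3296, 2245, 17385, -2245, 600, -1845, 16525

acct=L22: balance >= 3554 → 5370
acct=L24: balance >= 3554 → 18250
acct=L30: balance >= 3554 → 15140
acct=L48: balance >= 29911 → -2746
acct=L52: ELSE → 261
acct=L55: ELSE → 3222
acct=L61: ELSE → 789
acct=L63: balance >= 29911 → -3296
acct=L68: balance >= 3554 → 2245
acct=L75: balance >= 3554 → 17385
acct=L81: balance >= 29911 → -2245
acct=L82: balance >= 3554 → 600
acct=L84: balance >= 29911 → -1845
acct=L92: balance >= 3554 → 16525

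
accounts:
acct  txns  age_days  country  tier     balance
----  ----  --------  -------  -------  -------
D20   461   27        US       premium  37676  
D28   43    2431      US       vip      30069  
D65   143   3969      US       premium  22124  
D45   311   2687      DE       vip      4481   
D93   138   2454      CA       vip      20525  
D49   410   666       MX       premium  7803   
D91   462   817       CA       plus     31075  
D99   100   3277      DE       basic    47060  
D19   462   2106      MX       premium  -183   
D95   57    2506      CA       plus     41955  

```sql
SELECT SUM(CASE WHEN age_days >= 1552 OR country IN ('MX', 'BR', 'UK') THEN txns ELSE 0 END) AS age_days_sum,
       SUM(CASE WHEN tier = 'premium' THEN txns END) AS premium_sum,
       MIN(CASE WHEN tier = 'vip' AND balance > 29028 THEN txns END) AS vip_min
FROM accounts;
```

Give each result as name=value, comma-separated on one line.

age_days_sum=1664, premium_sum=1476, vip_min=43

[age_days_sum: age_days >= 1552 OR country IN ('MX', 'BR', 'UK')]
acct=D20: ✗
acct=D28: ✓ → 43
acct=D65: ✓ → 143
acct=D45: ✓ → 311
acct=D93: ✓ → 138
acct=D49: ✓ → 410
acct=D91: ✗
acct=D99: ✓ → 100
acct=D19: ✓ → 462
acct=D95: ✓ → 57
age_days_sum = 43 + 143 + 311 + 138 + 410 + 100 + 462 + 57 = 1664
—
[premium_sum: tier = 'premium']
acct=D20: ✓ → 461
acct=D28: ✗
acct=D65: ✓ → 143
acct=D45: ✗
acct=D93: ✗
acct=D49: ✓ → 410
acct=D91: ✗
acct=D99: ✗
acct=D19: ✓ → 462
acct=D95: ✗
premium_sum = 461 + 143 + 410 + 462 = 1476
—
[vip_min: tier = 'vip' AND balance > 29028]
acct=D20: ✗
acct=D28: ✓ → 43
acct=D65: ✗
acct=D45: ✗
acct=D93: ✗
acct=D49: ✗
acct=D91: ✗
acct=D99: ✗
acct=D19: ✗
acct=D95: ✗
vip_min = MIN(43) = 43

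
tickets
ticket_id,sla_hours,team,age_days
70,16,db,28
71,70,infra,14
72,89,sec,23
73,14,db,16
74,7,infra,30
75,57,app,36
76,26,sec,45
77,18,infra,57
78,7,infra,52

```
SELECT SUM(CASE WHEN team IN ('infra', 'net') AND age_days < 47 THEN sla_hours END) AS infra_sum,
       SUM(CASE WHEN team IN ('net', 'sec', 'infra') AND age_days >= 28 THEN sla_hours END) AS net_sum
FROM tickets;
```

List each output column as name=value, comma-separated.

infra_sum=77, net_sum=58

[infra_sum: team IN ('infra', 'net') AND age_days < 47]
ticket_id=70: ✗
ticket_id=71: ✓ → 70
ticket_id=72: ✗
ticket_id=73: ✗
ticket_id=74: ✓ → 7
ticket_id=75: ✗
ticket_id=76: ✗
ticket_id=77: ✗
ticket_id=78: ✗
infra_sum = 70 + 7 = 77
—
[net_sum: team IN ('net', 'sec', 'infra') AND age_days >= 28]
ticket_id=70: ✗
ticket_id=71: ✗
ticket_id=72: ✗
ticket_id=73: ✗
ticket_id=74: ✓ → 7
ticket_id=75: ✗
ticket_id=76: ✓ → 26
ticket_id=77: ✓ → 18
ticket_id=78: ✓ → 7
net_sum = 7 + 26 + 18 + 7 = 58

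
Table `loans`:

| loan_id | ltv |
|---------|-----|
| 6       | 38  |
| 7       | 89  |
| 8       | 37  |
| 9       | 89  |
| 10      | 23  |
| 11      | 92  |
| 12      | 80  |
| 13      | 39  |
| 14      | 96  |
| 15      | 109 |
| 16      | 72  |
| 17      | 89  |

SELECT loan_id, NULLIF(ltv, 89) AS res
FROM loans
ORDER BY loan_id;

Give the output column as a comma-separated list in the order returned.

loan_id=6: ltv=38 vs 89: differ → 38
loan_id=7: ltv=89 vs 89: equal → NULL
loan_id=8: ltv=37 vs 89: differ → 37
loan_id=9: ltv=89 vs 89: equal → NULL
loan_id=10: ltv=23 vs 89: differ → 23
loan_id=11: ltv=92 vs 89: differ → 92
loan_id=12: ltv=80 vs 89: differ → 80
loan_id=13: ltv=39 vs 89: differ → 39
loan_id=14: ltv=96 vs 89: differ → 96
loan_id=15: ltv=109 vs 89: differ → 109
loan_id=16: ltv=72 vs 89: differ → 72
loan_id=17: ltv=89 vs 89: equal → NULL

38, NULL, 37, NULL, 23, 92, 80, 39, 96, 109, 72, NULL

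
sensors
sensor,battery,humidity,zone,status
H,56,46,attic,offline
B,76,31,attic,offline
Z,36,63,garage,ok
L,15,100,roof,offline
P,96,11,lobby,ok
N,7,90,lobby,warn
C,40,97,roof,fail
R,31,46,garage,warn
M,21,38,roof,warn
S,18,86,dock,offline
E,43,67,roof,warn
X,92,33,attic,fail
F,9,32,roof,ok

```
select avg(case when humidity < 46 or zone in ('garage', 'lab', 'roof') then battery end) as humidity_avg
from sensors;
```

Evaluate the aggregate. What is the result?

45.9

sensor=H: ✗
sensor=B: ✓ → 76
sensor=Z: ✓ → 36
sensor=L: ✓ → 15
sensor=P: ✓ → 96
sensor=N: ✗
sensor=C: ✓ → 40
sensor=R: ✓ → 31
sensor=M: ✓ → 21
sensor=S: ✗
sensor=E: ✓ → 43
sensor=X: ✓ → 92
sensor=F: ✓ → 9
humidity_avg = (76 + 36 + 15 + 96 + 40 + 31 + 21 + 43 + 92 + 9) / 10 = 45.9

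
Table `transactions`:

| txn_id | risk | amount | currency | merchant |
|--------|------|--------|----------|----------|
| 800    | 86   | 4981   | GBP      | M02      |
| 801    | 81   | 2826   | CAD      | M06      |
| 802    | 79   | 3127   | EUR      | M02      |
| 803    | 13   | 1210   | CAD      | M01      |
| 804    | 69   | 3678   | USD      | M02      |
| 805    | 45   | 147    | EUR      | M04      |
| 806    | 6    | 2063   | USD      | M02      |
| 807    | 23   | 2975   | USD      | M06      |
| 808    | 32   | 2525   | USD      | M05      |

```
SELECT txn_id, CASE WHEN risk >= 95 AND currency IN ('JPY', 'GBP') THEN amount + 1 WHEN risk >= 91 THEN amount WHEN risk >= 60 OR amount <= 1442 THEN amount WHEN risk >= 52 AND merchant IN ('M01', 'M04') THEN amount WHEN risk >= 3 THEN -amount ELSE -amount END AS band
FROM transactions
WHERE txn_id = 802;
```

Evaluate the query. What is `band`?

txn_id = 802: risk=79, amount=3127, currency=EUR, merchant=M02.
risk >= 95 AND currency IN ('JPY', 'GBP') → false
risk >= 91 → false
risk >= 60 OR amount <= 1442 → true → 3127

3127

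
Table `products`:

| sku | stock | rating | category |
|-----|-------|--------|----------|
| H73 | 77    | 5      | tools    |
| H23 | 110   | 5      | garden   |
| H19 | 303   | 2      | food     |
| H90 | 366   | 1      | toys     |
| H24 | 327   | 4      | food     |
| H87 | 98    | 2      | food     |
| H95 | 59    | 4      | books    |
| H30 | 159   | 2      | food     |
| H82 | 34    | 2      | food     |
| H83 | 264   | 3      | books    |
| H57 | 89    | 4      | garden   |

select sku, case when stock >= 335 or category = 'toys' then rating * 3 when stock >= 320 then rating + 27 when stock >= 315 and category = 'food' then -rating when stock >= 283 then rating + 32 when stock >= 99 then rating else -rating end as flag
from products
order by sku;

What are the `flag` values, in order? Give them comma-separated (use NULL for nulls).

sku=H19: stock >= 283 → 34
sku=H23: stock >= 99 → 5
sku=H24: stock >= 320 → 31
sku=H30: stock >= 99 → 2
sku=H57: ELSE → -4
sku=H73: ELSE → -5
sku=H82: ELSE → -2
sku=H83: stock >= 99 → 3
sku=H87: ELSE → -2
sku=H90: stock >= 335 or category = 'toys' → 3
sku=H95: ELSE → -4

34, 5, 31, 2, -4, -5, -2, 3, -2, 3, -4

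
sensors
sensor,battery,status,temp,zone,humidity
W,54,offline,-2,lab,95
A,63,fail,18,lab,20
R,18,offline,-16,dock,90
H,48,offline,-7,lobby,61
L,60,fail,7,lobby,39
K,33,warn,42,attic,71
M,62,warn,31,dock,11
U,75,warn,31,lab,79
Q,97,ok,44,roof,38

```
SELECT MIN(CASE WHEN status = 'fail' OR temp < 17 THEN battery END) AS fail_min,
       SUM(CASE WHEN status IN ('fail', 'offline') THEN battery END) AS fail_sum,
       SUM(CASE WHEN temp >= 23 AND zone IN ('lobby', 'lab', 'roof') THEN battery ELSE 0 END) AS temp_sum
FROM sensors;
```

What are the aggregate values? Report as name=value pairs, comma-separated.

fail_min=18, fail_sum=243, temp_sum=172

[fail_min: status = 'fail' OR temp < 17]
sensor=W: ✓ → 54
sensor=A: ✓ → 63
sensor=R: ✓ → 18
sensor=H: ✓ → 48
sensor=L: ✓ → 60
sensor=K: ✗
sensor=M: ✗
sensor=U: ✗
sensor=Q: ✗
fail_min = MIN(54, 63, 18, 48, 60) = 18
—
[fail_sum: status IN ('fail', 'offline')]
sensor=W: ✓ → 54
sensor=A: ✓ → 63
sensor=R: ✓ → 18
sensor=H: ✓ → 48
sensor=L: ✓ → 60
sensor=K: ✗
sensor=M: ✗
sensor=U: ✗
sensor=Q: ✗
fail_sum = 54 + 63 + 18 + 48 + 60 = 243
—
[temp_sum: temp >= 23 AND zone IN ('lobby', 'lab', 'roof')]
sensor=W: ✗
sensor=A: ✗
sensor=R: ✗
sensor=H: ✗
sensor=L: ✗
sensor=K: ✗
sensor=M: ✗
sensor=U: ✓ → 75
sensor=Q: ✓ → 97
temp_sum = 75 + 97 = 172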